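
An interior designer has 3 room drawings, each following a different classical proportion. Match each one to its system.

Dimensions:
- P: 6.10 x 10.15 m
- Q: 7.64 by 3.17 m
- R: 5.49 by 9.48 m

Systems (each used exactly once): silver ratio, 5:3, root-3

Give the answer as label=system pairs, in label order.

P = 10.15/6.10 ≈ 1.664 → 5:3 (1.667)
Q = 7.64/3.17 ≈ 2.410 → silver ratio (2.414)
R = 9.48/5.49 ≈ 1.727 → root-3 (1.732)

P=5:3, Q=silver ratio, R=root-3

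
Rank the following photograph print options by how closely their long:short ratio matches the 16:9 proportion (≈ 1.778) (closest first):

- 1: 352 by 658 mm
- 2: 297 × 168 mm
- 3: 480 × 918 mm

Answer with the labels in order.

2, 1, 3

1: 658/352 ≈ 1.869 → |1.869 − 1.778| = 0.091
2: 297/168 ≈ 1.768 → |1.768 − 1.778| = 0.010
3: 918/480 ≈ 1.913 → |1.913 − 1.778| = 0.135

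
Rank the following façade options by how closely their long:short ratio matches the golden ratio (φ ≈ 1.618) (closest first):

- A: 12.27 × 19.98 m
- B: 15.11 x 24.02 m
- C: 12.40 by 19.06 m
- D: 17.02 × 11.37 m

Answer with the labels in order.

A: 19.98/12.27 ≈ 1.628 → |1.628 − 1.618| = 0.010
B: 24.02/15.11 ≈ 1.590 → |1.590 − 1.618| = 0.028
C: 19.06/12.40 ≈ 1.537 → |1.537 − 1.618| = 0.081
D: 17.02/11.37 ≈ 1.497 → |1.497 − 1.618| = 0.121

A, B, C, D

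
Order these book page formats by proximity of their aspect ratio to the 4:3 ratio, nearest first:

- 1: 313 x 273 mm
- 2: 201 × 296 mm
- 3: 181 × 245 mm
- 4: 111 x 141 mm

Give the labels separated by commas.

3, 4, 2, 1

1: 313/273 ≈ 1.147 → |1.147 − 1.333| = 0.186
2: 296/201 ≈ 1.473 → |1.473 − 1.333| = 0.140
3: 245/181 ≈ 1.354 → |1.354 − 1.333| = 0.021
4: 141/111 ≈ 1.270 → |1.270 − 1.333| = 0.063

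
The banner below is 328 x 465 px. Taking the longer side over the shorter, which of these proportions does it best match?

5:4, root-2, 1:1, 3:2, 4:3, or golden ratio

Ratio = 465 / 328 ≈ 1.418.
Distances: 5:4 1.250 (Δ 0.168); root-2 1.414 (Δ 0.004); 1:1 1.000 (Δ 0.418); 3:2 1.500 (Δ 0.082); 4:3 1.333 (Δ 0.085); golden ratio 1.618 (Δ 0.200).

root-2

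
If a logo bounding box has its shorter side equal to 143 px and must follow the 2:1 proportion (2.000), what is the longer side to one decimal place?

2:1 = 2.00000.
Longer side = 143 × 2.00000 ≈ 286.000 → 286.0 px.

286.0 px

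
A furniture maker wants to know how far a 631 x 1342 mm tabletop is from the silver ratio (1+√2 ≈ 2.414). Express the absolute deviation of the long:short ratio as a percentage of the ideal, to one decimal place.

11.9%

Ratio = 1342 / 631 ≈ 2.1268.
Ideal silver ratio ≈ 2.4142. |2.1268 − 2.4142| / 2.4142 ≈ 11.90% → 11.9%.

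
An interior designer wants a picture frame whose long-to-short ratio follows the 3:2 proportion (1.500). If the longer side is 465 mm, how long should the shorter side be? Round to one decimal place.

310.0 mm

3:2 = 1.50000.
Shorter side = 465 ÷ 1.50000 ≈ 310.000 → 310.0 mm.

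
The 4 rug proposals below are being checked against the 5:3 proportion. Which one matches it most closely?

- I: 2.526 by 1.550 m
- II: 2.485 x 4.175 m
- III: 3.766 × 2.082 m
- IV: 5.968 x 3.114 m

Target 5:3 ≈ 1.667.
I: 1.630 (Δ0.037)  II: 1.680 (Δ0.013)  III: 1.809 (Δ0.142)  IV: 1.917 (Δ0.250)

II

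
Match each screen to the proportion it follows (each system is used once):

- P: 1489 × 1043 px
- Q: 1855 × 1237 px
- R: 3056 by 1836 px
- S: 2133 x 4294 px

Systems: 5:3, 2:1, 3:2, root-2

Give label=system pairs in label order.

Ratios: P ≈ 1.428; Q ≈ 1.500; R ≈ 1.664; S ≈ 2.013.
Targets: 5:3 ≈ 1.667; 2:1 ≈ 2.000; 3:2 ≈ 1.500; root-2 ≈ 1.414.

P=root-2, Q=3:2, R=5:3, S=2:1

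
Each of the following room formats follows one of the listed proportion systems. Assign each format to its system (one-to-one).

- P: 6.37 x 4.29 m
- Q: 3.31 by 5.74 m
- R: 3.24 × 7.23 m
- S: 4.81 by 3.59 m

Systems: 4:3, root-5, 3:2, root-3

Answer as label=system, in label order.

P=3:2, Q=root-3, R=root-5, S=4:3

Ratios: P ≈ 1.485; Q ≈ 1.734; R ≈ 2.231; S ≈ 1.340.
Targets: 4:3 ≈ 1.333; root-5 ≈ 2.236; 3:2 ≈ 1.500; root-3 ≈ 1.732.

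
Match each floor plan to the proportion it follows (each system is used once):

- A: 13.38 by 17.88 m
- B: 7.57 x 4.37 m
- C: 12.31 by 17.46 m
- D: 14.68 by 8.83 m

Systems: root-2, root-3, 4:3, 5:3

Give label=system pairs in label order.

A = 17.88/13.38 ≈ 1.336 → 4:3 (1.333)
B = 7.57/4.37 ≈ 1.732 → root-3 (1.732)
C = 17.46/12.31 ≈ 1.418 → root-2 (1.414)
D = 14.68/8.83 ≈ 1.663 → 5:3 (1.667)

A=4:3, B=root-3, C=root-2, D=5:3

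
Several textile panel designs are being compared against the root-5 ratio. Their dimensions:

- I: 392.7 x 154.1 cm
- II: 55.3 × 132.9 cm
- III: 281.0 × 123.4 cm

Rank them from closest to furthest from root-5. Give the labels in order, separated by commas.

I: 392.7/154.1 ≈ 2.548 → |2.548 − 2.236| = 0.312
II: 132.9/55.3 ≈ 2.403 → |2.403 − 2.236| = 0.167
III: 281.0/123.4 ≈ 2.277 → |2.277 − 2.236| = 0.041

III, II, I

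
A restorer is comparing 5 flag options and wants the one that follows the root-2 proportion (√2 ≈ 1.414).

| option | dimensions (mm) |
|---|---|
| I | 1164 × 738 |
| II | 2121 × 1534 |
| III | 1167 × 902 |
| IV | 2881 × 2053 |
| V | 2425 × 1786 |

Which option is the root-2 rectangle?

IV

Ratios (long/short): I ≈ 1.577; II ≈ 1.383; III ≈ 1.294; IV ≈ 1.403; V ≈ 1.358.
root-2 ≈ 1.414; option IV is nearest (Δ 0.011).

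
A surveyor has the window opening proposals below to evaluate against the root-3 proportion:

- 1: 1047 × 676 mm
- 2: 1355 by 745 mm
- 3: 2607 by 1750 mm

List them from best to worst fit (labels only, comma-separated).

2, 1, 3

1: 1047/676 ≈ 1.549 → |1.549 − 1.732| = 0.183
2: 1355/745 ≈ 1.819 → |1.819 − 1.732| = 0.087
3: 2607/1750 ≈ 1.490 → |1.490 − 1.732| = 0.242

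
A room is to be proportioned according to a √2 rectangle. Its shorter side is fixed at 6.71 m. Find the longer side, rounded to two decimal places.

9.49 m

root-2 ≈ 1.41421.
Longer side = 6.71 × 1.41421 ≈ 9.4893 → 9.49 m.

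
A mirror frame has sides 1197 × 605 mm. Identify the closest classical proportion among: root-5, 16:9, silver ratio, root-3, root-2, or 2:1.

2:1

1197/605 ≈ 1.979. Nearest candidates are 2:1 (2.000, off by 0.021) and 16:9 (1.778, off by 0.201).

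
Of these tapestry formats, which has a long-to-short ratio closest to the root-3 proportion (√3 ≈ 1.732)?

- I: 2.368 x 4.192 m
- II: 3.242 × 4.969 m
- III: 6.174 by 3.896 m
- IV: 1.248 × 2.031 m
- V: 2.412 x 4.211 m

Ratios (long/short): I ≈ 1.770; II ≈ 1.533; III ≈ 1.585; IV ≈ 1.627; V ≈ 1.746.
root-3 ≈ 1.732; option V is nearest (Δ 0.014).

V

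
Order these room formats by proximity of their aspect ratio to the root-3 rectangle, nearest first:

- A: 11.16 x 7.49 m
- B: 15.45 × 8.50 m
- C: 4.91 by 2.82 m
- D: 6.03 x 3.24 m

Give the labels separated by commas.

Ratios: A = 11.16 / 7.49 ≈ 1.490; B = 15.45 / 8.50 ≈ 1.818; C = 4.91 / 2.82 ≈ 1.741; D = 6.03 / 3.24 ≈ 1.861.
|Δ from 1.732|: A 0.242; B 0.086; C 0.009; D 0.129.

C, B, D, A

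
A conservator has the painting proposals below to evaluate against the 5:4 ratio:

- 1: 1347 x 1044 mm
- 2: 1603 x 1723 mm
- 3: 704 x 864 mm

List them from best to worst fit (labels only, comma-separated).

3, 1, 2

Ratios: 1 = 1347 / 1044 ≈ 1.290; 2 = 1723 / 1603 ≈ 1.075; 3 = 864 / 704 ≈ 1.227.
|Δ from 1.250|: 1 0.040; 2 0.175; 3 0.023.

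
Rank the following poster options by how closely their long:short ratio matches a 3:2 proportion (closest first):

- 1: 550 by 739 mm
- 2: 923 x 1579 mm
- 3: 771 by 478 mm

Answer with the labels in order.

3, 1, 2

Ratios: 1 = 739 / 550 ≈ 1.344; 2 = 1579 / 923 ≈ 1.711; 3 = 771 / 478 ≈ 1.613.
|Δ from 1.500|: 1 0.156; 2 0.211; 3 0.113.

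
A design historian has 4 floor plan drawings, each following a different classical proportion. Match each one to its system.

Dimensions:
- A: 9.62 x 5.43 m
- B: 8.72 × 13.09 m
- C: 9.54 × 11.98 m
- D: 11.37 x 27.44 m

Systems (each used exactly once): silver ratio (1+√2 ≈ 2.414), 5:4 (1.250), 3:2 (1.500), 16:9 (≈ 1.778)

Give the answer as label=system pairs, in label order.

Ratios: A ≈ 1.772; B ≈ 1.501; C ≈ 1.256; D ≈ 2.413.
Targets: silver ratio ≈ 2.414; 5:4 ≈ 1.250; 3:2 ≈ 1.500; 16:9 ≈ 1.778.

A=16:9, B=3:2, C=5:4, D=silver ratio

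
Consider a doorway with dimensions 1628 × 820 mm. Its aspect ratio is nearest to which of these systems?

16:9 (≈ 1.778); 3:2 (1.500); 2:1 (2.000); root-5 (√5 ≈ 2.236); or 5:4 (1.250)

2:1

1628/820 ≈ 1.985. Nearest candidates are 2:1 (2.000, off by 0.015) and 16:9 (1.778, off by 0.207).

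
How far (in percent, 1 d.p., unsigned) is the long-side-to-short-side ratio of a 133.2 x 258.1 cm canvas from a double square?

Ratio = 258.1 / 133.2 ≈ 1.9377.
Ideal 2:1 = 2.0000. |1.9377 − 2.0000| / 2.0000 ≈ 3.12% → 3.1%.

3.1%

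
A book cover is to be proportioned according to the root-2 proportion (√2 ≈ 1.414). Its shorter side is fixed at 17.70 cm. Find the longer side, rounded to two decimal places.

root-2 ≈ 1.41421.
Longer side = 17.70 × 1.41421 ≈ 25.0315 → 25.03 cm.

25.03 cm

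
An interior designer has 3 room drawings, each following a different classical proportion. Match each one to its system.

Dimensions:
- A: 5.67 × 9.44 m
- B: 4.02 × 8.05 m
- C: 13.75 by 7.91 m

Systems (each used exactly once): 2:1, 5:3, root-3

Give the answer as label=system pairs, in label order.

Ratios: A ≈ 1.665; B ≈ 2.002; C ≈ 1.738.
Targets: 2:1 ≈ 2.000; 5:3 ≈ 1.667; root-3 ≈ 1.732.

A=5:3, B=2:1, C=root-3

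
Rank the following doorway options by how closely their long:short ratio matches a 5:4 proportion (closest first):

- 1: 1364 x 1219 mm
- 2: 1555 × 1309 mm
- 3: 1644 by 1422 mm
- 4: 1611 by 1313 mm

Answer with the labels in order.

1: 1364/1219 ≈ 1.119 → |1.119 − 1.250| = 0.131
2: 1555/1309 ≈ 1.188 → |1.188 − 1.250| = 0.062
3: 1644/1422 ≈ 1.156 → |1.156 − 1.250| = 0.094
4: 1611/1313 ≈ 1.227 → |1.227 − 1.250| = 0.023

4, 2, 3, 1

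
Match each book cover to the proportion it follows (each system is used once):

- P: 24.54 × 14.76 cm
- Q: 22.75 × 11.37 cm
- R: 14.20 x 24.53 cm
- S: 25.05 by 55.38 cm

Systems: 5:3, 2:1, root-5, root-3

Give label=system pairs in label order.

Ratios: P ≈ 1.663; Q ≈ 2.001; R ≈ 1.727; S ≈ 2.211.
Targets: 5:3 ≈ 1.667; 2:1 ≈ 2.000; root-5 ≈ 2.236; root-3 ≈ 1.732.

P=5:3, Q=2:1, R=root-3, S=root-5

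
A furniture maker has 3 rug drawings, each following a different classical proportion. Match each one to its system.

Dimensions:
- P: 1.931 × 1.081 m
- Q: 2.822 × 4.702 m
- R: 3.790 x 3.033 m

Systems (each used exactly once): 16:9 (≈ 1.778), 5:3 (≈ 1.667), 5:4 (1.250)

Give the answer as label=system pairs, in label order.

P=16:9, Q=5:3, R=5:4

Ratios: P ≈ 1.786; Q ≈ 1.666; R ≈ 1.250.
Targets: 16:9 ≈ 1.778; 5:3 ≈ 1.667; 5:4 ≈ 1.250.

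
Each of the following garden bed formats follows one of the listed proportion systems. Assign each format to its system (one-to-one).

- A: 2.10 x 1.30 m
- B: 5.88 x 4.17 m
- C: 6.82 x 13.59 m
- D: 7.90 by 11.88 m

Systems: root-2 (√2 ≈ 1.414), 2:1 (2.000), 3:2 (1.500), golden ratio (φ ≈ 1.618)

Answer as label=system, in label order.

A = 2.10/1.30 ≈ 1.615 → golden ratio (1.618)
B = 5.88/4.17 ≈ 1.410 → root-2 (1.414)
C = 13.59/6.82 ≈ 1.993 → 2:1 (2.000)
D = 11.88/7.90 ≈ 1.504 → 3:2 (1.500)

A=golden ratio, B=root-2, C=2:1, D=3:2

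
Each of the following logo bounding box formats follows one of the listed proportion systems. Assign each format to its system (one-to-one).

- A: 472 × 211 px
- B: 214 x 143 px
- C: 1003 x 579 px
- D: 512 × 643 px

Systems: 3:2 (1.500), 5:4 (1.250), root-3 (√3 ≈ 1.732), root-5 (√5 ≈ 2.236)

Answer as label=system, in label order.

A=root-5, B=3:2, C=root-3, D=5:4

A = 472/211 ≈ 2.237 → root-5 (2.236)
B = 214/143 ≈ 1.497 → 3:2 (1.500)
C = 1003/579 ≈ 1.732 → root-3 (1.732)
D = 643/512 ≈ 1.256 → 5:4 (1.250)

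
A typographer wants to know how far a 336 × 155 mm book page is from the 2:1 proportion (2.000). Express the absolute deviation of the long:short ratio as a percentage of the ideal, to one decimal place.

Ratio = 336 / 155 ≈ 2.1677.
Ideal 2:1 = 2.0000. |2.1677 − 2.0000| / 2.0000 ≈ 8.38% → 8.4%.

8.4%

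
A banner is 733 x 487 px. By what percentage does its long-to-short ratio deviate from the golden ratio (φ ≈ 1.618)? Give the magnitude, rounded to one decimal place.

7.0%

Ratio = 733 / 487 ≈ 1.5051.
Ideal golden ratio ≈ 1.6180. |1.5051 − 1.6180| / 1.6180 ≈ 6.98% → 7.0%.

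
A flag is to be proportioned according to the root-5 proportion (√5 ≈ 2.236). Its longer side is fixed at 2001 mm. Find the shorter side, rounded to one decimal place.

root-5 ≈ 2.23607.
Shorter side = 2001 ÷ 2.23607 ≈ 894.874 → 894.9 mm.

894.9 mm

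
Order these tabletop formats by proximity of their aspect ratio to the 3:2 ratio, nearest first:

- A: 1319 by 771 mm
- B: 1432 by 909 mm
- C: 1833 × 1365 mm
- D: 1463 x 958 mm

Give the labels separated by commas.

Ratios: A = 1319 / 771 ≈ 1.711; B = 1432 / 909 ≈ 1.575; C = 1833 / 1365 ≈ 1.343; D = 1463 / 958 ≈ 1.527.
|Δ from 1.500|: A 0.211; B 0.075; C 0.157; D 0.027.

D, B, C, A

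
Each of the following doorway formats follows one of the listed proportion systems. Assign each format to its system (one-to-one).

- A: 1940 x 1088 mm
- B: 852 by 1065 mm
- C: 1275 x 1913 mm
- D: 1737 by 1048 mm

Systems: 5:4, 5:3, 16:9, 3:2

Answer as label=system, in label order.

A=16:9, B=5:4, C=3:2, D=5:3

A = 1940/1088 ≈ 1.783 → 16:9 (1.778)
B = 1065/852 ≈ 1.250 → 5:4 (1.250)
C = 1913/1275 ≈ 1.500 → 3:2 (1.500)
D = 1737/1048 ≈ 1.657 → 5:3 (1.667)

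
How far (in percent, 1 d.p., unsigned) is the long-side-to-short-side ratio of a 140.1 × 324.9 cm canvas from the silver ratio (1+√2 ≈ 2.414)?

3.9%

Ratio = 324.9 / 140.1 ≈ 2.3191.
Ideal silver ratio ≈ 2.4142. |2.3191 − 2.4142| / 2.4142 ≈ 3.94% → 3.9%.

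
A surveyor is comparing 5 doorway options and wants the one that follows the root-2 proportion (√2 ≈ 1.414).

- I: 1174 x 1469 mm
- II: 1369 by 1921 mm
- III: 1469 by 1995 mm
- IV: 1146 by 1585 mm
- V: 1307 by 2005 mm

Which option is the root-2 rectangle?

II

Ratios (long/short): I ≈ 1.251; II ≈ 1.403; III ≈ 1.358; IV ≈ 1.383; V ≈ 1.534.
root-2 ≈ 1.414; option II is nearest (Δ 0.011).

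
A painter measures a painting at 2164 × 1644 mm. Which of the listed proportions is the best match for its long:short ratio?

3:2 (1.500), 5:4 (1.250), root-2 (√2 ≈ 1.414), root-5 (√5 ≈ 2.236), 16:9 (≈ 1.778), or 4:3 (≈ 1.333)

4:3

2164/1644 ≈ 1.316. Nearest candidates are 4:3 (1.333, off by 0.017) and 5:4 (1.250, off by 0.066).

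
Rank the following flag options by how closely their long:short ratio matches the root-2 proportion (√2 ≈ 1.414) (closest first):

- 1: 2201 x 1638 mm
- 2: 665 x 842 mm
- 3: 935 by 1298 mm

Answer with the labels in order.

3, 1, 2

Ratios: 1 = 2201 / 1638 ≈ 1.344; 2 = 842 / 665 ≈ 1.266; 3 = 1298 / 935 ≈ 1.388.
|Δ from 1.414|: 1 0.070; 2 0.148; 3 0.026.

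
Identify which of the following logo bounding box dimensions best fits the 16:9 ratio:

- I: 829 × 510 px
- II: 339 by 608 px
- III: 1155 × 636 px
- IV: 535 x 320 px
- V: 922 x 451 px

II

Ratios (long/short): I ≈ 1.625; II ≈ 1.794; III ≈ 1.816; IV ≈ 1.672; V ≈ 2.044.
16:9 ≈ 1.778; option II is nearest (Δ 0.016).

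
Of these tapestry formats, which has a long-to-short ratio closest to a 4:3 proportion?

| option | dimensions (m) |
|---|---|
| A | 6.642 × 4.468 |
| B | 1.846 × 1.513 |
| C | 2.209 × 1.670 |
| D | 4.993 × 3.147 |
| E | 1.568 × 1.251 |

Target 4:3 ≈ 1.333.
A: 1.487 (Δ0.154)  B: 1.220 (Δ0.113)  C: 1.323 (Δ0.010)  D: 1.587 (Δ0.254)  E: 1.253 (Δ0.080)

C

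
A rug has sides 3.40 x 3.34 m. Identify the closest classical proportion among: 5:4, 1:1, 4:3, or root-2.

1:1

Ratio = 3.40 / 3.34 ≈ 1.018.
Distances: 5:4 1.250 (Δ 0.232); 1:1 1.000 (Δ 0.018); 4:3 1.333 (Δ 0.315); root-2 1.414 (Δ 0.396).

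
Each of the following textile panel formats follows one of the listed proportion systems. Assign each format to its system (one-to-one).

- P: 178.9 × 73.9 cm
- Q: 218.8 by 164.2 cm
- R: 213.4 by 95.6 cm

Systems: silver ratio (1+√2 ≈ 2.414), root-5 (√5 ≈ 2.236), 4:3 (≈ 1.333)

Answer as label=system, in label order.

P=silver ratio, Q=4:3, R=root-5

Ratios: P ≈ 2.421; Q ≈ 1.333; R ≈ 2.232.
Targets: silver ratio ≈ 2.414; root-5 ≈ 2.236; 4:3 ≈ 1.333.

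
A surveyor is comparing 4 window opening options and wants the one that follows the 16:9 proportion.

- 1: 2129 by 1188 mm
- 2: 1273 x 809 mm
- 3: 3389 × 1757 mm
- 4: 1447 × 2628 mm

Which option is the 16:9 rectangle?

Ratios (long/short): 1 ≈ 1.792; 2 ≈ 1.574; 3 ≈ 1.929; 4 ≈ 1.816.
16:9 ≈ 1.778; option 1 is nearest (Δ 0.014).

1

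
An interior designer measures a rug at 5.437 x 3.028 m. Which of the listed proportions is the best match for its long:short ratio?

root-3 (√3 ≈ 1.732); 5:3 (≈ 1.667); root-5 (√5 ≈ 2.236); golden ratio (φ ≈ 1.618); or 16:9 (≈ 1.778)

16:9

5.437/3.028 ≈ 1.796. Nearest candidates are 16:9 (1.778, off by 0.018) and root-3 (1.732, off by 0.064).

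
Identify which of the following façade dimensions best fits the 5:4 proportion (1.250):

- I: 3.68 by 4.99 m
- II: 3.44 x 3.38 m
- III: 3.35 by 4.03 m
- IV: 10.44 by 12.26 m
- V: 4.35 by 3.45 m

Target 5:4 ≈ 1.250.
I: 1.356 (Δ0.106)  II: 1.018 (Δ0.232)  III: 1.203 (Δ0.047)  IV: 1.174 (Δ0.076)  V: 1.261 (Δ0.011)

V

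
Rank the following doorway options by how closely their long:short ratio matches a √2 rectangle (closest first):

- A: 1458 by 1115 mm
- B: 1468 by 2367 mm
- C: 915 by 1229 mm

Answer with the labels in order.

A: 1458/1115 ≈ 1.308 → |1.308 − 1.414| = 0.106
B: 2367/1468 ≈ 1.612 → |1.612 − 1.414| = 0.198
C: 1229/915 ≈ 1.343 → |1.343 − 1.414| = 0.071

C, A, B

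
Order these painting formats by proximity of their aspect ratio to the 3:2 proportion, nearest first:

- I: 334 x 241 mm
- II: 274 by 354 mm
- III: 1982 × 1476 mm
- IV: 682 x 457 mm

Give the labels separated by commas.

IV, I, III, II

I: 334/241 ≈ 1.386 → |1.386 − 1.500| = 0.114
II: 354/274 ≈ 1.292 → |1.292 − 1.500| = 0.208
III: 1982/1476 ≈ 1.343 → |1.343 − 1.500| = 0.157
IV: 682/457 ≈ 1.492 → |1.492 − 1.500| = 0.008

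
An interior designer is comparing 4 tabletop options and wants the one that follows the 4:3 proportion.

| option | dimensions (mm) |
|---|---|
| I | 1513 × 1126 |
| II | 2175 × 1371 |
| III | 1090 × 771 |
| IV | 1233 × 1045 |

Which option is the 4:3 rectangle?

Ratios (long/short): I ≈ 1.344; II ≈ 1.586; III ≈ 1.414; IV ≈ 1.180.
4:3 ≈ 1.333; option I is nearest (Δ 0.011).

I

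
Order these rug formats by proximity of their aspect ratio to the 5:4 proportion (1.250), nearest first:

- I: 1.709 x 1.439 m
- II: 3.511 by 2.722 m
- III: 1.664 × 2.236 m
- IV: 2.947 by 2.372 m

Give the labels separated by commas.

I: 1.709/1.439 ≈ 1.188 → |1.188 − 1.250| = 0.062
II: 3.511/2.722 ≈ 1.290 → |1.290 − 1.250| = 0.040
III: 2.236/1.664 ≈ 1.344 → |1.344 − 1.250| = 0.094
IV: 2.947/2.372 ≈ 1.242 → |1.242 − 1.250| = 0.008

IV, II, I, III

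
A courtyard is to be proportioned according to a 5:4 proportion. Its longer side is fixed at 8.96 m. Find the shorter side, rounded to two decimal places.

5:4 = 1.25000.
Shorter side = 8.96 ÷ 1.25000 ≈ 7.1680 → 7.17 m.

7.17 m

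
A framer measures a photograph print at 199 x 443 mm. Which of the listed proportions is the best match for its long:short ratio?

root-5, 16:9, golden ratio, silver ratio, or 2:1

root-5

443/199 ≈ 2.226. Nearest candidates are root-5 (2.236, off by 0.010) and silver ratio (2.414, off by 0.188).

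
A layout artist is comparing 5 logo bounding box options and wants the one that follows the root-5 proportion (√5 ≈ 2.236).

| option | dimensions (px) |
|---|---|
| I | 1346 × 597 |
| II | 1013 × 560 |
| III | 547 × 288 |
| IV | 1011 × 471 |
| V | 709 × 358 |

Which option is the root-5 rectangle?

I

Target root-5 ≈ 2.236.
I: 2.255 (Δ0.019)  II: 1.809 (Δ0.427)  III: 1.899 (Δ0.337)  IV: 2.146 (Δ0.090)  V: 1.980 (Δ0.256)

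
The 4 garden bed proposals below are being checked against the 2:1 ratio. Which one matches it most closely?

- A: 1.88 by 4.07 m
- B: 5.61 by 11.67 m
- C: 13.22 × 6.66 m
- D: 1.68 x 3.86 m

Target 2:1 ≈ 2.000.
A: 2.165 (Δ0.165)  B: 2.080 (Δ0.080)  C: 1.985 (Δ0.015)  D: 2.298 (Δ0.298)

C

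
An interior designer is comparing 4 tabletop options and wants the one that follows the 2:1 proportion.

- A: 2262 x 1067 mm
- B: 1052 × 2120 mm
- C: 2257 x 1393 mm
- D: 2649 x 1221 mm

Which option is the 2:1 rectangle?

B

Target 2:1 ≈ 2.000.
A: 2.120 (Δ0.120)  B: 2.015 (Δ0.015)  C: 1.620 (Δ0.380)  D: 2.170 (Δ0.170)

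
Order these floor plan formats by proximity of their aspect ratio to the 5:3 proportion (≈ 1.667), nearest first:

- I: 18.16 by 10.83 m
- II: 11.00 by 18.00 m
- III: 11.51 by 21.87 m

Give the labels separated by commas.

I, II, III

Ratios: I = 18.16 / 10.83 ≈ 1.677; II = 18.00 / 11.00 ≈ 1.636; III = 21.87 / 11.51 ≈ 1.900.
|Δ from 1.667|: I 0.010; II 0.031; III 0.233.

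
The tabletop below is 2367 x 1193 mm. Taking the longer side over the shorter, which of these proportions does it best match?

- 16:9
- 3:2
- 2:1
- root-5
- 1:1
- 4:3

Ratio = 2367 / 1193 ≈ 1.984.
Distances: 16:9 1.778 (Δ 0.206); 3:2 1.500 (Δ 0.484); 2:1 2.000 (Δ 0.016); root-5 2.236 (Δ 0.252); 1:1 1.000 (Δ 0.984); 4:3 1.333 (Δ 0.651).

2:1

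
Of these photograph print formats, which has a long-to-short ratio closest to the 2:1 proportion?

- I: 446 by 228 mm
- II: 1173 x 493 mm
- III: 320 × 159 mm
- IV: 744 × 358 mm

Target 2:1 ≈ 2.000.
I: 1.956 (Δ0.044)  II: 2.379 (Δ0.379)  III: 2.013 (Δ0.013)  IV: 2.078 (Δ0.078)

III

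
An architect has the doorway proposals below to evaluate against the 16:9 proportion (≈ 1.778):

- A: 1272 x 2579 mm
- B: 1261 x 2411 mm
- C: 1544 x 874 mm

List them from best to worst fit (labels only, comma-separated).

C, B, A

Ratios: A = 2579 / 1272 ≈ 2.028; B = 2411 / 1261 ≈ 1.912; C = 1544 / 874 ≈ 1.767.
|Δ from 1.778|: A 0.250; B 0.134; C 0.011.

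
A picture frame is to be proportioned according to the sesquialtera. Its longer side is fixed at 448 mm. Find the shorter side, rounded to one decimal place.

298.7 mm

3:2 = 1.50000.
Shorter side = 448 ÷ 1.50000 ≈ 298.667 → 298.7 mm.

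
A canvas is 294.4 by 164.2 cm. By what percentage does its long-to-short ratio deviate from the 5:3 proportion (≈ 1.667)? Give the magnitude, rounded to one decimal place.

Ratio = 294.4 / 164.2 ≈ 1.7929.
Ideal 5:3 ≈ 1.6667. |1.7929 − 1.6667| / 1.6667 ≈ 7.57% → 7.6%.

7.6%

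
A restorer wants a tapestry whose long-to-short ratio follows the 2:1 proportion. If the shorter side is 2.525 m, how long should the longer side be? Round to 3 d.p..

2:1 = 2.00000.
Longer side = 2.525 × 2.00000 ≈ 5.05000 → 5.050 m.

5.050 m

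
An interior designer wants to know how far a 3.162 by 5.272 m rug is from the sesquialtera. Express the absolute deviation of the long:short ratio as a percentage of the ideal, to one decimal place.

Ratio = 5.272 / 3.162 ≈ 1.6673.
Ideal 3:2 = 1.5000. |1.6673 − 1.5000| / 1.5000 ≈ 11.15% → 11.2%.

11.2%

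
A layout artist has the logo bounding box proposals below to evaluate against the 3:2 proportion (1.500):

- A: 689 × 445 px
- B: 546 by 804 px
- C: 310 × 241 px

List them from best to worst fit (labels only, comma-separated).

Ratios: A = 689 / 445 ≈ 1.548; B = 804 / 546 ≈ 1.473; C = 310 / 241 ≈ 1.286.
|Δ from 1.500|: A 0.048; B 0.027; C 0.214.

B, A, C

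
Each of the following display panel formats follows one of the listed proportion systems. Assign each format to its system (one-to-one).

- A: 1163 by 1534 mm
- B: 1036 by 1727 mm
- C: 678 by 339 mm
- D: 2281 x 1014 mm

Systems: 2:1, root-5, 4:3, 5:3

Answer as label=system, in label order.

A=4:3, B=5:3, C=2:1, D=root-5

A = 1534/1163 ≈ 1.319 → 4:3 (1.333)
B = 1727/1036 ≈ 1.667 → 5:3 (1.667)
C = 678/339 ≈ 2.000 → 2:1 (2.000)
D = 2281/1014 ≈ 2.250 → root-5 (2.236)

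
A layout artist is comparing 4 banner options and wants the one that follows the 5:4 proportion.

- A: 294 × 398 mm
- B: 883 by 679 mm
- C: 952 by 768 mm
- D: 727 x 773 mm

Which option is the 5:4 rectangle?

C

Ratios (long/short): A ≈ 1.354; B ≈ 1.300; C ≈ 1.240; D ≈ 1.063.
5:4 ≈ 1.250; option C is nearest (Δ 0.010).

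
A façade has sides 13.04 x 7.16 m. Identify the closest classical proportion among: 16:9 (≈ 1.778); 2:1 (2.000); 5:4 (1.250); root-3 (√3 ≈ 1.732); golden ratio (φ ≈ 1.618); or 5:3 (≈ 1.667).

16:9

13.04/7.16 ≈ 1.821. Nearest candidates are 16:9 (1.778, off by 0.043) and root-3 (1.732, off by 0.089).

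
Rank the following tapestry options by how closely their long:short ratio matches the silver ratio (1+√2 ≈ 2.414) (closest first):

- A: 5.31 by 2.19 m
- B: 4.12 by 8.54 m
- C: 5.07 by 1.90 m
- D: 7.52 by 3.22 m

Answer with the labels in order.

A, D, C, B

A: 5.31/2.19 ≈ 2.425 → |2.425 − 2.414| = 0.011
B: 8.54/4.12 ≈ 2.073 → |2.073 − 2.414| = 0.341
C: 5.07/1.90 ≈ 2.668 → |2.668 − 2.414| = 0.254
D: 7.52/3.22 ≈ 2.335 → |2.335 − 2.414| = 0.079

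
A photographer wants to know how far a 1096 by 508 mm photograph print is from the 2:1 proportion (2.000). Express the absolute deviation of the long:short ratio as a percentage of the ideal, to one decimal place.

7.9%

Ratio = 1096 / 508 ≈ 2.1575.
Ideal 2:1 = 2.0000. |2.1575 − 2.0000| / 2.0000 ≈ 7.88% → 7.9%.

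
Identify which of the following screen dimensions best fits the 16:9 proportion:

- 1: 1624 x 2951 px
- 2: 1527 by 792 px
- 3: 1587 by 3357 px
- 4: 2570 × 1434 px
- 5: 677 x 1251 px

Ratios (long/short): 1 ≈ 1.817; 2 ≈ 1.928; 3 ≈ 2.115; 4 ≈ 1.792; 5 ≈ 1.848.
16:9 ≈ 1.778; option 4 is nearest (Δ 0.014).

4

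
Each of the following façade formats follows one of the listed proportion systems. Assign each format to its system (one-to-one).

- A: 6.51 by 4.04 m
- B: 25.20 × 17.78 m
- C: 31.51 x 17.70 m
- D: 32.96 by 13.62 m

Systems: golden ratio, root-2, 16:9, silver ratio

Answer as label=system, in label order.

A=golden ratio, B=root-2, C=16:9, D=silver ratio

Ratios: A ≈ 1.611; B ≈ 1.417; C ≈ 1.780; D ≈ 2.420.
Targets: golden ratio ≈ 1.618; root-2 ≈ 1.414; 16:9 ≈ 1.778; silver ratio ≈ 2.414.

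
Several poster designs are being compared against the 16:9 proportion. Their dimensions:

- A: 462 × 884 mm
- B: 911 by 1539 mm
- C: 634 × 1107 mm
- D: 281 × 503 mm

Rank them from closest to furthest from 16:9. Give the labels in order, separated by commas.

D, C, B, A

Ratios: A = 884 / 462 ≈ 1.913; B = 1539 / 911 ≈ 1.689; C = 1107 / 634 ≈ 1.746; D = 503 / 281 ≈ 1.790.
|Δ from 1.778|: A 0.135; B 0.089; C 0.032; D 0.012.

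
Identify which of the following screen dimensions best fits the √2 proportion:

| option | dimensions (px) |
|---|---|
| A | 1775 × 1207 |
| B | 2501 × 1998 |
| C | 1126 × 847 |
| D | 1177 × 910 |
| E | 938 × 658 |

E

Ratios (long/short): A ≈ 1.471; B ≈ 1.252; C ≈ 1.329; D ≈ 1.293; E ≈ 1.426.
root-2 ≈ 1.414; option E is nearest (Δ 0.012).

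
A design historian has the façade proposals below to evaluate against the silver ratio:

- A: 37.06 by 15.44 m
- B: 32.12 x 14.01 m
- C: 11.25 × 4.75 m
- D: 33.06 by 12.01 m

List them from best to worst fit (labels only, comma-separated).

Ratios: A = 37.06 / 15.44 ≈ 2.400; B = 32.12 / 14.01 ≈ 2.293; C = 11.25 / 4.75 ≈ 2.368; D = 33.06 / 12.01 ≈ 2.753.
|Δ from 2.414|: A 0.014; B 0.121; C 0.046; D 0.339.

A, C, B, D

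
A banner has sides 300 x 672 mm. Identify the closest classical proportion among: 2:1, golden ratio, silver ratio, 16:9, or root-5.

Ratio = 672 / 300 ≈ 2.240.
Distances: 2:1 2.000 (Δ 0.240); golden ratio 1.618 (Δ 0.622); silver ratio 2.414 (Δ 0.174); 16:9 1.778 (Δ 0.462); root-5 2.236 (Δ 0.004).

root-5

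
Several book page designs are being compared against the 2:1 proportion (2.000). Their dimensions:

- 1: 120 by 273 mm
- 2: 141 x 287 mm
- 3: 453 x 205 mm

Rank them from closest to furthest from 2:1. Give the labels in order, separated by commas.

2, 3, 1

Ratios: 1 = 273 / 120 ≈ 2.275; 2 = 287 / 141 ≈ 2.035; 3 = 453 / 205 ≈ 2.210.
|Δ from 2.000|: 1 0.275; 2 0.035; 3 0.210.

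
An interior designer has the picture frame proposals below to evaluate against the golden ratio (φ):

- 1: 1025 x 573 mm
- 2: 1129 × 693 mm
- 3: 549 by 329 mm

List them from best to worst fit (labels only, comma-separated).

Ratios: 1 = 1025 / 573 ≈ 1.789; 2 = 1129 / 693 ≈ 1.629; 3 = 549 / 329 ≈ 1.669.
|Δ from 1.618|: 1 0.171; 2 0.011; 3 0.051.

2, 3, 1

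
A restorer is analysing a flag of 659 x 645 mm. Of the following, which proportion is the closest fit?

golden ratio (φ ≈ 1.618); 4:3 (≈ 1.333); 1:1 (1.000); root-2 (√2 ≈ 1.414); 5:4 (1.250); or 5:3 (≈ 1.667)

Ratio = 659 / 645 ≈ 1.022.
Distances: golden ratio 1.618 (Δ 0.596); 4:3 1.333 (Δ 0.311); 1:1 1.000 (Δ 0.022); root-2 1.414 (Δ 0.392); 5:4 1.250 (Δ 0.228); 5:3 1.667 (Δ 0.645).

1:1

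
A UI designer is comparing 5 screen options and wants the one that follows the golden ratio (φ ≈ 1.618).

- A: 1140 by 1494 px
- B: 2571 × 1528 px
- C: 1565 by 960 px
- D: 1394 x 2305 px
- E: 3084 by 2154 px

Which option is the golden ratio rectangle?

C

Ratios (long/short): A ≈ 1.311; B ≈ 1.683; C ≈ 1.630; D ≈ 1.654; E ≈ 1.432.
golden ratio ≈ 1.618; option C is nearest (Δ 0.012).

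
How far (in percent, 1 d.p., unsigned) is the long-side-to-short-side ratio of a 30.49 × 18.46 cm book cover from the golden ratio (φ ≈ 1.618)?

Ratio = 30.49 / 18.46 ≈ 1.6517.
Ideal golden ratio ≈ 1.6180. |1.6517 − 1.6180| / 1.6180 ≈ 2.08% → 2.1%.

2.1%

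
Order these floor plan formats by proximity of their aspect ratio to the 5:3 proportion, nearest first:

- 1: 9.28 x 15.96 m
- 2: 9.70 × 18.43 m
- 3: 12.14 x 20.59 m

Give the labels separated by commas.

1: 15.96/9.28 ≈ 1.720 → |1.720 − 1.667| = 0.053
2: 18.43/9.70 ≈ 1.900 → |1.900 − 1.667| = 0.233
3: 20.59/12.14 ≈ 1.696 → |1.696 − 1.667| = 0.029

3, 1, 2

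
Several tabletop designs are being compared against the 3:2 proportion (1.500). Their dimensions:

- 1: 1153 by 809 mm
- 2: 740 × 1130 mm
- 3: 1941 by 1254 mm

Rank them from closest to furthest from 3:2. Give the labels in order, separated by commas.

2, 3, 1

1: 1153/809 ≈ 1.425 → |1.425 − 1.500| = 0.075
2: 1130/740 ≈ 1.527 → |1.527 − 1.500| = 0.027
3: 1941/1254 ≈ 1.548 → |1.548 − 1.500| = 0.048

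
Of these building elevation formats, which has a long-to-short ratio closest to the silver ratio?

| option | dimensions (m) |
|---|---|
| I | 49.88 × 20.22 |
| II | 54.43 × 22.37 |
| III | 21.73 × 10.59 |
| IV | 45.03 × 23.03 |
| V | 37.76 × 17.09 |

II

Target silver ratio ≈ 2.414.
I: 2.467 (Δ0.053)  II: 2.433 (Δ0.019)  III: 2.052 (Δ0.362)  IV: 1.955 (Δ0.459)  V: 2.209 (Δ0.205)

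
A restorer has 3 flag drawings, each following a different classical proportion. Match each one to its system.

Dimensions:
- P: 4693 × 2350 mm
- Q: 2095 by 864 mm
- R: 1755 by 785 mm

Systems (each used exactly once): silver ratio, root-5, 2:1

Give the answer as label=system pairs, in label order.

P = 4693/2350 ≈ 1.997 → 2:1 (2.000)
Q = 2095/864 ≈ 2.425 → silver ratio (2.414)
R = 1755/785 ≈ 2.236 → root-5 (2.236)

P=2:1, Q=silver ratio, R=root-5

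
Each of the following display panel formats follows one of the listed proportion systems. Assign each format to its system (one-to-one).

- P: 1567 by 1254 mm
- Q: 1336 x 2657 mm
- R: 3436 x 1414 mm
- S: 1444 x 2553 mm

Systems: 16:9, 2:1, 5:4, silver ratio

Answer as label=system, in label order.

P=5:4, Q=2:1, R=silver ratio, S=16:9

P = 1567/1254 ≈ 1.250 → 5:4 (1.250)
Q = 2657/1336 ≈ 1.989 → 2:1 (2.000)
R = 3436/1414 ≈ 2.430 → silver ratio (2.414)
S = 2553/1444 ≈ 1.768 → 16:9 (1.778)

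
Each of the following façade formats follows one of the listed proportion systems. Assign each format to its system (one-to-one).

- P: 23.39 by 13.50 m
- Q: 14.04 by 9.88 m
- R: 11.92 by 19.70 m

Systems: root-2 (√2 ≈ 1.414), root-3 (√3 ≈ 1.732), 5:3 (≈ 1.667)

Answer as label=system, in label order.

P=root-3, Q=root-2, R=5:3

P = 23.39/13.50 ≈ 1.733 → root-3 (1.732)
Q = 14.04/9.88 ≈ 1.421 → root-2 (1.414)
R = 19.70/11.92 ≈ 1.653 → 5:3 (1.667)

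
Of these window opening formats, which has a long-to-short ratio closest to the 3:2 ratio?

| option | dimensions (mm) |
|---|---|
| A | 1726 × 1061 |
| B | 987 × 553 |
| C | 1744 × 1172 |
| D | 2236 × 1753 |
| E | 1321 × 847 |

C

Ratios (long/short): A ≈ 1.627; B ≈ 1.785; C ≈ 1.488; D ≈ 1.276; E ≈ 1.560.
3:2 ≈ 1.500; option C is nearest (Δ 0.012).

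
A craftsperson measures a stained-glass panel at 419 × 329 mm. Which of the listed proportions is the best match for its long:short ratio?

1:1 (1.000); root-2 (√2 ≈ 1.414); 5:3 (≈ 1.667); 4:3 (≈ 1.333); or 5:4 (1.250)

5:4

Ratio = 419 / 329 ≈ 1.274.
Distances: 1:1 1.000 (Δ 0.274); root-2 1.414 (Δ 0.140); 5:3 1.667 (Δ 0.393); 4:3 1.333 (Δ 0.059); 5:4 1.250 (Δ 0.024).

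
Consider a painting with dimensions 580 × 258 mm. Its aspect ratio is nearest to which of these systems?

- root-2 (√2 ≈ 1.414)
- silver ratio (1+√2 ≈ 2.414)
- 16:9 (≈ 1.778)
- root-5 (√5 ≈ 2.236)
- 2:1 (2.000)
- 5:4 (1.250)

580/258 ≈ 2.248. Nearest candidates are root-5 (2.236, off by 0.012) and silver ratio (2.414, off by 0.166).

root-5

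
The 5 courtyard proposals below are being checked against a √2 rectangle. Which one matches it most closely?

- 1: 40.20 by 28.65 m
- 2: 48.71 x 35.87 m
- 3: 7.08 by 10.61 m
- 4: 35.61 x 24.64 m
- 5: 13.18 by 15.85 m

Ratios (long/short): 1 ≈ 1.403; 2 ≈ 1.358; 3 ≈ 1.499; 4 ≈ 1.445; 5 ≈ 1.203.
root-2 ≈ 1.414; option 1 is nearest (Δ 0.011).

1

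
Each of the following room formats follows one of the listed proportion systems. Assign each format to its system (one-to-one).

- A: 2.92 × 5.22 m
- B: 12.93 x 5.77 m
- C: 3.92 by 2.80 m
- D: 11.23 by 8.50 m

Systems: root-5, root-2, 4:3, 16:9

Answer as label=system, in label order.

A=16:9, B=root-5, C=root-2, D=4:3

Ratios: A ≈ 1.788; B ≈ 2.241; C ≈ 1.400; D ≈ 1.321.
Targets: root-5 ≈ 2.236; root-2 ≈ 1.414; 4:3 ≈ 1.333; 16:9 ≈ 1.778.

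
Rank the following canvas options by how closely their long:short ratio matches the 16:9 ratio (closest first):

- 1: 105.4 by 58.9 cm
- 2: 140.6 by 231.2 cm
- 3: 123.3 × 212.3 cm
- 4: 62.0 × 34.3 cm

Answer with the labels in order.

1, 4, 3, 2

Ratios: 1 = 105.4 / 58.9 ≈ 1.789; 2 = 231.2 / 140.6 ≈ 1.644; 3 = 212.3 / 123.3 ≈ 1.722; 4 = 62.0 / 34.3 ≈ 1.808.
|Δ from 1.778|: 1 0.011; 2 0.134; 3 0.056; 4 0.030.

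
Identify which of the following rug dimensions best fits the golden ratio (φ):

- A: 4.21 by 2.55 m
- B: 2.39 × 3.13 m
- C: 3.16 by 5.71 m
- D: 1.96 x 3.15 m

Target golden ratio ≈ 1.618.
A: 1.651 (Δ0.033)  B: 1.310 (Δ0.308)  C: 1.807 (Δ0.189)  D: 1.607 (Δ0.011)

D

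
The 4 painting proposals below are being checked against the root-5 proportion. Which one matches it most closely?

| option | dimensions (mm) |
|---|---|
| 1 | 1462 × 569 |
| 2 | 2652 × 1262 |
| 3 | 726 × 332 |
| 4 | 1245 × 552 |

4

Ratios (long/short): 1 ≈ 2.569; 2 ≈ 2.101; 3 ≈ 2.187; 4 ≈ 2.255.
root-5 ≈ 2.236; option 4 is nearest (Δ 0.019).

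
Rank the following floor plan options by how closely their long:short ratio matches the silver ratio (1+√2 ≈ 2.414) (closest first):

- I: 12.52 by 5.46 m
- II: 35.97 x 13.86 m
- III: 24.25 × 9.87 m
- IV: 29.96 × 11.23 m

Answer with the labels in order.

III, I, II, IV

I: 12.52/5.46 ≈ 2.293 → |2.293 − 2.414| = 0.121
II: 35.97/13.86 ≈ 2.595 → |2.595 − 2.414| = 0.181
III: 24.25/9.87 ≈ 2.457 → |2.457 − 2.414| = 0.043
IV: 29.96/11.23 ≈ 2.668 → |2.668 − 2.414| = 0.254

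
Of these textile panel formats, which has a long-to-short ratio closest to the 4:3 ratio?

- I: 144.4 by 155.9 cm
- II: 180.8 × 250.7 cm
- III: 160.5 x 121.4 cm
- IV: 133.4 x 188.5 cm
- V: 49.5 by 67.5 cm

III

Target 4:3 ≈ 1.333.
I: 1.080 (Δ0.253)  II: 1.387 (Δ0.054)  III: 1.322 (Δ0.011)  IV: 1.413 (Δ0.080)  V: 1.364 (Δ0.031)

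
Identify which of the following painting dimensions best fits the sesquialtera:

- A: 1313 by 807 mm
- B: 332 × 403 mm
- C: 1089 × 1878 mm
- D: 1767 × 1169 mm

Ratios (long/short): A ≈ 1.627; B ≈ 1.214; C ≈ 1.725; D ≈ 1.512.
3:2 ≈ 1.500; option D is nearest (Δ 0.012).

D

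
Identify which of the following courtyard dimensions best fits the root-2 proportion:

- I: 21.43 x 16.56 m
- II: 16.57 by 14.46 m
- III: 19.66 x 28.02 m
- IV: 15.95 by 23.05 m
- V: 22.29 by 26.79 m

Ratios (long/short): I ≈ 1.294; II ≈ 1.146; III ≈ 1.425; IV ≈ 1.445; V ≈ 1.202.
root-2 ≈ 1.414; option III is nearest (Δ 0.011).

III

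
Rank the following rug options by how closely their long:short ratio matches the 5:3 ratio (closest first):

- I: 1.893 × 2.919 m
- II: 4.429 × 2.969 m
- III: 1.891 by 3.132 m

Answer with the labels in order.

I: 2.919/1.893 ≈ 1.542 → |1.542 − 1.667| = 0.125
II: 4.429/2.969 ≈ 1.492 → |1.492 − 1.667| = 0.175
III: 3.132/1.891 ≈ 1.656 → |1.656 − 1.667| = 0.011

III, I, II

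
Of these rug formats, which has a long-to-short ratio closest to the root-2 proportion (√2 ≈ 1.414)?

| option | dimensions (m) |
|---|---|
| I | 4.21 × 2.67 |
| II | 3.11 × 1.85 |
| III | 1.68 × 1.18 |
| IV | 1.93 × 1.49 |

Target root-2 ≈ 1.414.
I: 1.577 (Δ0.163)  II: 1.681 (Δ0.267)  III: 1.424 (Δ0.010)  IV: 1.295 (Δ0.119)

III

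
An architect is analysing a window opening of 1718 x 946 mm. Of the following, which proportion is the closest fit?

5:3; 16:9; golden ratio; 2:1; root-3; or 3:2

16:9

1718/946 ≈ 1.816. Nearest candidates are 16:9 (1.778, off by 0.038) and root-3 (1.732, off by 0.084).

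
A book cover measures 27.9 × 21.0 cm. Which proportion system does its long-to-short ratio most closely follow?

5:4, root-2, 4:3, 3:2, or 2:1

Ratio = 27.9 / 21.0 ≈ 1.329.
Distances: 5:4 1.250 (Δ 0.079); root-2 1.414 (Δ 0.085); 4:3 1.333 (Δ 0.004); 3:2 1.500 (Δ 0.171); 2:1 2.000 (Δ 0.671).

4:3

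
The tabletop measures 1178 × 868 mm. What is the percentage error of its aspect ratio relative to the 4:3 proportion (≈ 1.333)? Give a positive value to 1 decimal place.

1.8%

Ratio = 1178 / 868 ≈ 1.3571.
Ideal 4:3 ≈ 1.3333. |1.3571 − 1.3333| / 1.3333 ≈ 1.79% → 1.8%.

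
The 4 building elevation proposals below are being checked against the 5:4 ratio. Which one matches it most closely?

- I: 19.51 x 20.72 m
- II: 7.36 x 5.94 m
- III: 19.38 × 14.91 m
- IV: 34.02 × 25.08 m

Ratios (long/short): I ≈ 1.062; II ≈ 1.239; III ≈ 1.300; IV ≈ 1.356.
5:4 ≈ 1.250; option II is nearest (Δ 0.011).

II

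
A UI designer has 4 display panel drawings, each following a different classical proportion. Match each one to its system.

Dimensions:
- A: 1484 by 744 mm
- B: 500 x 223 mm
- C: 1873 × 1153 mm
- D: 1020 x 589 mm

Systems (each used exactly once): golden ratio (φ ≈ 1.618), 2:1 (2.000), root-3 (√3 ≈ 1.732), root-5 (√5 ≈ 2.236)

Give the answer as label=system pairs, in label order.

Ratios: A ≈ 1.995; B ≈ 2.242; C ≈ 1.624; D ≈ 1.732.
Targets: golden ratio ≈ 1.618; 2:1 ≈ 2.000; root-3 ≈ 1.732; root-5 ≈ 2.236.

A=2:1, B=root-5, C=golden ratio, D=root-3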